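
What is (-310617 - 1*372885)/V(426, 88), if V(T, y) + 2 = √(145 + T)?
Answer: -455668/189 - 227834*√571/189 ≈ -31216.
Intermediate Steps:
V(T, y) = -2 + √(145 + T)
(-310617 - 1*372885)/V(426, 88) = (-310617 - 1*372885)/(-2 + √(145 + 426)) = (-310617 - 372885)/(-2 + √571) = -683502/(-2 + √571)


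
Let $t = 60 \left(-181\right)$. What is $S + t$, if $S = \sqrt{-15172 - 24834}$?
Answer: $-10860 + i \sqrt{40006} \approx -10860.0 + 200.01 i$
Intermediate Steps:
$t = -10860$
$S = i \sqrt{40006}$ ($S = \sqrt{-40006} = i \sqrt{40006} \approx 200.01 i$)
$S + t = i \sqrt{40006} - 10860 = -10860 + i \sqrt{40006}$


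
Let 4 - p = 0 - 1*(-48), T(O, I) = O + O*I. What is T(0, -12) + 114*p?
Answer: -5016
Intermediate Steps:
T(O, I) = O + I*O
p = -44 (p = 4 - (0 - 1*(-48)) = 4 - (0 + 48) = 4 - 1*48 = 4 - 48 = -44)
T(0, -12) + 114*p = 0*(1 - 12) + 114*(-44) = 0*(-11) - 5016 = 0 - 5016 = -5016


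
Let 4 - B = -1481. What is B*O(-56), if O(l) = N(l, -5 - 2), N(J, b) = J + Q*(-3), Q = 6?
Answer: -109890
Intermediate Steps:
N(J, b) = -18 + J (N(J, b) = J + 6*(-3) = J - 18 = -18 + J)
O(l) = -18 + l
B = 1485 (B = 4 - 1*(-1481) = 4 + 1481 = 1485)
B*O(-56) = 1485*(-18 - 56) = 1485*(-74) = -109890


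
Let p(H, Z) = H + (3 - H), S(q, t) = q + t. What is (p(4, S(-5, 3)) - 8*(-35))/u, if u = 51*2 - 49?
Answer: 283/53 ≈ 5.3396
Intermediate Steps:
p(H, Z) = 3
u = 53 (u = 102 - 49 = 53)
(p(4, S(-5, 3)) - 8*(-35))/u = (3 - 8*(-35))/53 = (3 + 280)*(1/53) = 283*(1/53) = 283/53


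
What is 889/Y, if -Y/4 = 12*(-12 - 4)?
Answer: 889/768 ≈ 1.1576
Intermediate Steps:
Y = 768 (Y = -48*(-12 - 4) = -48*(-16) = -4*(-192) = 768)
889/Y = 889/768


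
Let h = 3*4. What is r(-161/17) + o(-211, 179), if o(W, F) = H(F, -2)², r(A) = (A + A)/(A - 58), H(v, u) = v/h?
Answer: 36797395/165168 ≈ 222.79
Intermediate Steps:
h = 12
H(v, u) = v/12
r(A) = 2*A/(-58 + A) (r(A) = (2*A)/(-58 + A) = 2*A/(-58 + A))
o(W, F) = F²/144 (o(W, F) = (F/12)² = F²/144)
r(-161/17) + o(-211, 179) = 2*(-161/17)/(-58 - 161/17) + (1/144)*179² = 2*(-161*1/17)/(-58 - 161*1/17) + (1/144)*32041 = 2*(-161/17)/(-58 - 161/17) + 32041/144 = 2*(-161/17)/(-1147/17) + 32041/144 = 2*(-161/17)*(-17/1147) + 32041/144 = 322/1147 + 32041/144 = 36797395/165168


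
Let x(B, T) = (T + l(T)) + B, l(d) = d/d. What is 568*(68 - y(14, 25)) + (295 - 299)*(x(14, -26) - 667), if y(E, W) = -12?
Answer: 48152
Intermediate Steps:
l(d) = 1
x(B, T) = 1 + B + T (x(B, T) = (T + 1) + B = (1 + T) + B = 1 + B + T)
568*(68 - y(14, 25)) + (295 - 299)*(x(14, -26) - 667) = 568*(68 - 1*(-12)) + (295 - 299)*((1 + 14 - 26) - 667) = 568*(68 + 12) - 4*(-11 - 667) = 568*80 - 4*(-678) = 45440 + 2712 = 48152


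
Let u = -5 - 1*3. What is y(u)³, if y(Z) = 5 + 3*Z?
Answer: -6859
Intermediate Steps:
u = -8 (u = -5 - 3 = -8)
y(u)³ = (5 + 3*(-8))³ = (5 - 24)³ = (-19)³ = -6859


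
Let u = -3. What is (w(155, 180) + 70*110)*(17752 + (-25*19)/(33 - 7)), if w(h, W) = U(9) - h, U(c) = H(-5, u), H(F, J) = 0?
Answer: 3478825965/26 ≈ 1.3380e+8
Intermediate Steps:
U(c) = 0
w(h, W) = -h (w(h, W) = 0 - h = -h)
(w(155, 180) + 70*110)*(17752 + (-25*19)/(33 - 7)) = (-1*155 + 70*110)*(17752 + (-25*19)/(33 - 7)) = (-155 + 7700)*(17752 - 475/26) = 7545*(17752 - 475*1/26) = 7545*(17752 - 475/26) = 7545*(461077/26) = 3478825965/26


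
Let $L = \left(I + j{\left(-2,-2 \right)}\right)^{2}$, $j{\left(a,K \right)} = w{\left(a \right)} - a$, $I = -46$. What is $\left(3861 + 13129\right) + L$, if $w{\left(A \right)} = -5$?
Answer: $19391$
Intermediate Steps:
$j{\left(a,K \right)} = -5 - a$
$L = 2401$ ($L = \left(-46 - 3\right)^{2} = \left(-49\right)^{2} = 2401$)
$\left(3861 + 13129\right) + L = \left(3861 + 13129\right) + 2401 = 16990 + 2401 = 19391$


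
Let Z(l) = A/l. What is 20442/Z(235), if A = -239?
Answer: -4803870/239 ≈ -20100.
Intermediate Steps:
Z(l) = -239/l
20442/Z(235) = 20442/((-239/235)) = 20442/((-239*1/235)) = 20442/(-239/235) = 20442*(-235/239) = -4803870/239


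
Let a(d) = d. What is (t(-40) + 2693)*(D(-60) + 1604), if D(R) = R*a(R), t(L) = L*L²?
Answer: -319041628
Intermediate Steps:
t(L) = L³
D(R) = R² (D(R) = R*R = R²)
(t(-40) + 2693)*(D(-60) + 1604) = ((-40)³ + 2693)*((-60)² + 1604) = (-64000 + 2693)*(3600 + 1604) = -61307*5204 = -319041628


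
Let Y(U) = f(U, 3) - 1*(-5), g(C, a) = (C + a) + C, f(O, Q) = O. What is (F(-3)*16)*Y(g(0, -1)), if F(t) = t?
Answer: -192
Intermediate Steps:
g(C, a) = a + 2*C
Y(U) = 5 + U (Y(U) = U - 1*(-5) = U + 5 = 5 + U)
(F(-3)*16)*Y(g(0, -1)) = (-3*16)*(5 + (-1 + 2*0)) = -48*(5 + (-1 + 0)) = -48*(5 - 1) = -48*4 = -192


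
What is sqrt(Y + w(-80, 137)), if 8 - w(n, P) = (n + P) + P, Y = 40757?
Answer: sqrt(40571) ≈ 201.42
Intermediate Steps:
w(n, P) = 8 - n - 2*P (w(n, P) = 8 - ((n + P) + P) = 8 - ((P + n) + P) = 8 - (n + 2*P) = 8 + (-n - 2*P) = 8 - n - 2*P)
sqrt(Y + w(-80, 137)) = sqrt(40757 + (8 - 1*(-80) - 2*137)) = sqrt(40757 + (8 + 80 - 274)) = sqrt(40757 - 186) = sqrt(40571)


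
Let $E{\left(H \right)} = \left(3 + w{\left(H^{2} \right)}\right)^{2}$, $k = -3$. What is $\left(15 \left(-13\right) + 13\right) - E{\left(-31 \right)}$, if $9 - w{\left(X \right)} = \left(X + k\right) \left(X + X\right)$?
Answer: $-3390253117878$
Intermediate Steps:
$w{\left(X \right)} = 9 - 2 X \left(-3 + X\right)$ ($w{\left(X \right)} = 9 - \left(X - 3\right) \left(X + X\right) = 9 - \left(-3 + X\right) 2 X = 9 - 2 X \left(-3 + X\right)$)
$E{\left(H \right)} = \left(12 - 2 H^{4} + 6 H^{2}\right)^{2}$ ($E{\left(H \right)} = \left(3 + \left(9 - 2 \left(H^{2}\right)^{2} + 6 H^{2}\right)\right)^{2} = \left(3 + \left(9 - 2 H^{4} + 6 H^{2}\right)\right)^{2} = \left(12 - 2 H^{4} + 6 H^{2}\right)^{2}$)
$\left(15 \left(-13\right) + 13\right) - E{\left(-31 \right)} = \left(15 \left(-13\right) + 13\right) - 4 \left(-6 + \left(-31\right)^{4} - 3 \left(-31\right)^{2}\right)^{2} = \left(-195 + 13\right) - 4 \left(-6 + 923521 - 2883\right)^{2} = -182 - 4 \left(-6 + 923521 - 2883\right)^{2} = -182 - 4 \cdot 920632^{2} = -182 - 4 \cdot 847563279424 = -182 - 3390253117696 = -3390253117878$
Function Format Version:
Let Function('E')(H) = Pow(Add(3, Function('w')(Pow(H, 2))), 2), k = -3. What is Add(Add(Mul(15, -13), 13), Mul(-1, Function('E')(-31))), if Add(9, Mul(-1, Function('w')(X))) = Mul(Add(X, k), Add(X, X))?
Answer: -3390253117878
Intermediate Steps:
Function('w')(X) = Add(9, Mul(-2, X, Add(-3, X))) (Function('w')(X) = Add(9, Mul(-1, Mul(Add(X, -3), Add(X, X)))) = Add(9, Mul(-1, Mul(Add(-3, X), Mul(2, X)))) = Add(9, Mul(-1, Mul(2, X, Add(-3, X)))) = Add(9, Mul(-2, X, Add(-3, X))))
Function('E')(H) = Pow(Add(12, Mul(-2, Pow(H, 4)), Mul(6, Pow(H, 2))), 2) (Function('E')(H) = Pow(Add(3, Add(9, Mul(-2, Pow(Pow(H, 2), 2)), Mul(6, Pow(H, 2)))), 2) = Pow(Add(3, Add(9, Mul(-2, Pow(H, 4)), Mul(6, Pow(H, 2)))), 2) = Pow(Add(12, Mul(-2, Pow(H, 4)), Mul(6, Pow(H, 2))), 2))
Add(Add(Mul(15, -13), 13), Mul(-1, Function('E')(-31))) = Add(Add(Mul(15, -13), 13), Mul(-1, Mul(4, Pow(Add(-6, Pow(-31, 4), Mul(-3, Pow(-31, 2))), 2)))) = Add(Add(-195, 13), Mul(-1, Mul(4, Pow(Add(-6, 923521, Mul(-3, 961)), 2)))) = Add(-182, Mul(-1, Mul(4, Pow(Add(-6, 923521, -2883), 2)))) = Add(-182, Mul(-1, Mul(4, Pow(920632, 2)))) = Add(-182, Mul(-1, Mul(4, 847563279424))) = Add(-182, Mul(-1, 3390253117696)) = Add(-182, -3390253117696) = -3390253117878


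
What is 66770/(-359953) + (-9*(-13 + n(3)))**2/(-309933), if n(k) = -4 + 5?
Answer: -83813866/375627317 ≈ -0.22313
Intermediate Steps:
n(k) = 1
66770/(-359953) + (-9*(-13 + n(3)))**2/(-309933) = 66770/(-359953) + (-9*(-13 + 1))**2/(-309933) = 66770*(-1/359953) + (-9*(-12))**2*(-1/309933) = -6070/32723 + 108**2*(-1/309933) = -6070/32723 + 11664*(-1/309933) = -6070/32723 - 432/11479 = -83813866/375627317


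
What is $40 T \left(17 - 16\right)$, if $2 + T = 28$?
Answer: $1040$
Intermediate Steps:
$T = 26$ ($T = -2 + 28 = 26$)
$40 T \left(17 - 16\right) = 40 \cdot 26 \left(17 - 16\right) = 1040 \left(17 - 16\right) = 1040 \cdot 1 = 1040$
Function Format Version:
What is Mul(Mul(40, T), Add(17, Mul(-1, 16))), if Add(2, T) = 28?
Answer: 1040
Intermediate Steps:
T = 26 (T = Add(-2, 28) = 26)
Mul(Mul(40, T), Add(17, Mul(-1, 16))) = Mul(Mul(40, 26), Add(17, Mul(-1, 16))) = Mul(1040, Add(17, -16)) = Mul(1040, 1) = 1040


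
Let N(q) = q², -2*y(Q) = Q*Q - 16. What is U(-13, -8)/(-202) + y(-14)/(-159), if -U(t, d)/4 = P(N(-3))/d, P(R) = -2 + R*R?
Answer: 7933/21412 ≈ 0.37049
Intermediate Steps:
y(Q) = 8 - Q²/2 (y(Q) = -(Q*Q - 16)/2 = -(Q² - 16)/2 = -(-16 + Q²)/2 = 8 - Q²/2)
P(R) = -2 + R²
U(t, d) = -316/d (U(t, d) = -4*(-2 + ((-3)²)²)/d = -4*(-2 + 9²)/d = -4*(-2 + 81)/d = -316/d)
U(-13, -8)/(-202) + y(-14)/(-159) = -316/(-8)/(-202) + (8 - ½*(-14)²)/(-159) = -316*(-⅛)*(-1/202) + (8 - ½*196)*(-1/159) = (79/2)*(-1/202) + (8 - 98)*(-1/159) = -79/404 - 90*(-1/159) = -79/404 + 30/53 = 7933/21412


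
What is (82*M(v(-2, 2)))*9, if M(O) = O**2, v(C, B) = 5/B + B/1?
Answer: 29889/2 ≈ 14945.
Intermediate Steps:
v(C, B) = B + 5/B (v(C, B) = 5/B + B*1 = 5/B + B = B + 5/B)
(82*M(v(-2, 2)))*9 = (82*(2 + 5/2)**2)*9 = (82*(9/2)**2)*9 = (82*(81/4))*9 = (3321/2)*9 = 29889/2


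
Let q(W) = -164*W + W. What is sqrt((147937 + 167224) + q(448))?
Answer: sqrt(242137) ≈ 492.07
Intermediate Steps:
q(W) = -163*W
sqrt((147937 + 167224) + q(448)) = sqrt((147937 + 167224) - 163*448) = sqrt(315161 - 73024) = sqrt(242137)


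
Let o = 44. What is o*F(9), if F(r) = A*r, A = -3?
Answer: -1188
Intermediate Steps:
F(r) = -3*r
o*F(9) = 44*(-3*9) = 44*(-27) = -1188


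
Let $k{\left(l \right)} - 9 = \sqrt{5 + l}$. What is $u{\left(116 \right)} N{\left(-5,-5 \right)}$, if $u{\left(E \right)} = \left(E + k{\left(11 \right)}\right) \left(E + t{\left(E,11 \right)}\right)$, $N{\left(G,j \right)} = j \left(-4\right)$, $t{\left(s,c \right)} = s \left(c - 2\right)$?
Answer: $2992800$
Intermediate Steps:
$k{\left(l \right)} = 9 + \sqrt{5 + l}$
$t{\left(s,c \right)} = s \left(-2 + c\right)$
$N{\left(G,j \right)} = - 4 j$
$u{\left(E \right)} = 10 E \left(13 + E\right)$ ($u{\left(E \right)} = \left(E + \left(9 + \sqrt{5 + 11}\right)\right) \left(E + E \left(-2 + 11\right)\right) = \left(E + \left(9 + \sqrt{16}\right)\right) \left(E + E 9\right) = \left(E + \left(9 + 4\right)\right) \left(E + 9 E\right) = \left(E + 13\right) 10 E = \left(13 + E\right) 10 E = 10 E \left(13 + E\right)$)
$u{\left(116 \right)} N{\left(-5,-5 \right)} = 10 \cdot 116 \left(13 + 116\right) \left(\left(-4\right) \left(-5\right)\right) = 10 \cdot 116 \cdot 129 \cdot 20 = 149640 \cdot 20 = 2992800$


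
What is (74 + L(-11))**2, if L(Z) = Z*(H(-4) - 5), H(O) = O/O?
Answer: 13924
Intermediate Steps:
H(O) = 1
L(Z) = -4*Z (L(Z) = Z*(1 - 5) = Z*(-4) = -4*Z)
(74 + L(-11))**2 = (74 - 4*(-11))**2 = (74 + 44)**2 = 118**2 = 13924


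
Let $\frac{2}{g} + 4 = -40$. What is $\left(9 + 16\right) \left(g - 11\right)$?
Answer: $- \frac{6075}{22} \approx -276.14$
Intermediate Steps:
$g = - \frac{1}{22}$ ($g = \frac{2}{-4 - 40} = \frac{2}{-44} = 2 \left(- \frac{1}{44}\right) = - \frac{1}{22} \approx -0.045455$)
$\left(9 + 16\right) \left(g - 11\right) = \left(9 + 16\right) \left(- \frac{1}{22} - 11\right) = 25 \left(- \frac{243}{22}\right) = - \frac{6075}{22}$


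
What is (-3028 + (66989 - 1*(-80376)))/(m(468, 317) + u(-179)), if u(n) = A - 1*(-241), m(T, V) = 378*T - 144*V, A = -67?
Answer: 144337/131430 ≈ 1.0982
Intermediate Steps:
m(T, V) = -144*V + 378*T
u(n) = 174 (u(n) = -67 - 1*(-241) = -67 + 241 = 174)
(-3028 + (66989 - 1*(-80376)))/(m(468, 317) + u(-179)) = (-3028 + (66989 - 1*(-80376)))/((-144*317 + 378*468) + 174) = (-3028 + (66989 + 80376))/((-45648 + 176904) + 174) = (-3028 + 147365)/(131256 + 174) = 144337/131430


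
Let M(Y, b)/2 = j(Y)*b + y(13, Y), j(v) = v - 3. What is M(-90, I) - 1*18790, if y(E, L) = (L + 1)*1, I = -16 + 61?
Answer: -27338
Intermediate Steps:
I = 45
y(E, L) = 1 + L (y(E, L) = (1 + L)*1 = 1 + L)
j(v) = -3 + v
M(Y, b) = 2 + 2*Y + 2*b*(-3 + Y) (M(Y, b) = 2*((-3 + Y)*b + (1 + Y)) = 2*(b*(-3 + Y) + (1 + Y)) = 2*(1 + Y + b*(-3 + Y)) = 2 + 2*Y + 2*b*(-3 + Y))
M(-90, I) - 1*18790 = (2 + 2*(-90) + 2*45*(-3 - 90)) - 1*18790 = (2 - 180 + 2*45*(-93)) - 18790 = (2 - 180 - 8370) - 18790 = -8548 - 18790 = -27338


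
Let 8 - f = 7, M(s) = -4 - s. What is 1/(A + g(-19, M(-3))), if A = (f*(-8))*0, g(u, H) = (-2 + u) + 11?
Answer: -⅒ ≈ -0.10000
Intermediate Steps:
g(u, H) = 9 + u
f = 1 (f = 8 - 1*7 = 8 - 7 = 1)
A = 0 (A = (1*(-8))*0 = -8*0 = 0)
1/(A + g(-19, M(-3))) = 1/(0 + (9 - 19)) = 1/(0 - 10) = 1/(-10) = -⅒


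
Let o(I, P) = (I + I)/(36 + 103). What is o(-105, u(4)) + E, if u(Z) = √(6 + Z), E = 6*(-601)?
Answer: -501444/139 ≈ -3607.5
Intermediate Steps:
E = -3606
o(I, P) = 2*I/139 (o(I, P) = (2*I)/139 = (2*I)*(1/139) = 2*I/139)
o(-105, u(4)) + E = (2/139)*(-105) - 3606 = -210/139 - 3606 = -501444/139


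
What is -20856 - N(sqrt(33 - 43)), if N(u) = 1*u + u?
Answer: -20856 - 2*I*sqrt(10) ≈ -20856.0 - 6.3246*I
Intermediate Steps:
N(u) = 2*u (N(u) = u + u = 2*u)
-20856 - N(sqrt(33 - 43)) = -20856 - 2*sqrt(33 - 43) = -20856 - 2*sqrt(-10) = -20856 - 2*I*sqrt(10)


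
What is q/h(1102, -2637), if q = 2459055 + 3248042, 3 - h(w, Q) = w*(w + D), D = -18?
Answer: -32989/6905 ≈ -4.7775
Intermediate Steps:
h(w, Q) = 3 - w*(-18 + w) (h(w, Q) = 3 - w*(w - 18) = 3 - w*(-18 + w))
q = 5707097
q/h(1102, -2637) = 5707097/(3 - 1*1102² + 18*1102) = 5707097/(3 - 1*1214404 + 19836) = 5707097/(3 - 1214404 + 19836) = 5707097/(-1194565) = 5707097*(-1/1194565) = -32989/6905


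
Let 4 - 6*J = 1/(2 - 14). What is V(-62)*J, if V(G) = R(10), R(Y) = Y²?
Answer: 1225/18 ≈ 68.056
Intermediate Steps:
V(G) = 100 (V(G) = 10² = 100)
J = 49/72 (J = ⅔ - 1/(6*(2 - 14)) = ⅔ - ⅙/(-12) = ⅔ - ⅙*(-1/12) = ⅔ + 1/72 = 49/72 ≈ 0.68056)
V(-62)*J = 100*(49/72) = 1225/18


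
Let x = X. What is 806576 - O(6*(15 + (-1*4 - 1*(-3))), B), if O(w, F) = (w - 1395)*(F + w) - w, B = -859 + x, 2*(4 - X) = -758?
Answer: 292748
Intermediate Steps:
X = 383 (X = 4 - ½*(-758) = 4 + 379 = 383)
x = 383
B = -476 (B = -859 + 383 = -476)
O(w, F) = -w + (-1395 + w)*(F + w) (O(w, F) = (-1395 + w)*(F + w) - w = -w + (-1395 + w)*(F + w))
806576 - O(6*(15 + (-1*4 - 1*(-3))), B) = 806576 - ((6*(15 + (-1*4 - 1*(-3))))² - 8376*(15 + (-1*4 - 1*(-3))) - 1395*(-476) - 2856*(15 + (-1*4 - 1*(-3)))) = 806576 - ((6*(15 + (-4 + 3)))² - 8376*(15 + (-4 + 3)) + 664020 - 2856*(15 + (-4 + 3))) = 806576 - ((6*(15 - 1))² - 8376*(15 - 1) + 664020 - 2856*(15 - 1)) = 806576 - ((6*14)² - 8376*14 + 664020 - 2856*14) = 806576 - (84² - 1396*84 + 664020 - 476*84) = 806576 - (7056 - 117264 + 664020 - 39984) = 806576 - 1*513828 = 806576 - 513828 = 292748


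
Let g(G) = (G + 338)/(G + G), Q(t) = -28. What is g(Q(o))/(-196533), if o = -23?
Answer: 155/5502924 ≈ 2.8167e-5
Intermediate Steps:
g(G) = (338 + G)/(2*G) (g(G) = (338 + G)/((2*G)) = (338 + G)*(1/(2*G)) = (338 + G)/(2*G))
g(Q(o))/(-196533) = ((½)*(338 - 28)/(-28))/(-196533) = ((½)*(-1/28)*310)*(-1/196533) = -155/28*(-1/196533) = 155/5502924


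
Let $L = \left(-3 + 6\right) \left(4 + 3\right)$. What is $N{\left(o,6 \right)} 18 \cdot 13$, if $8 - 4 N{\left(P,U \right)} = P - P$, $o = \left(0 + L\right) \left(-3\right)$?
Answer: $468$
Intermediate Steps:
$L = 21$ ($L = 3 \cdot 7 = 21$)
$o = -63$ ($o = \left(0 + 21\right) \left(-3\right) = 21 \left(-3\right) = -63$)
$N{\left(P,U \right)} = 2$ ($N{\left(P,U \right)} = 2 - \frac{P - P}{4} = 2 - 0 = 2 + 0 = 2$)
$N{\left(o,6 \right)} 18 \cdot 13 = 2 \cdot 18 \cdot 13 = 36 \cdot 13 = 468$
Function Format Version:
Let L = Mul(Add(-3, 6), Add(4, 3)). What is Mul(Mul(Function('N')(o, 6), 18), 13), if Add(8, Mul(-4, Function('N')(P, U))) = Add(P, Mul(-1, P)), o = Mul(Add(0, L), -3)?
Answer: 468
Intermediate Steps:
L = 21 (L = Mul(3, 7) = 21)
o = -63 (o = Mul(Add(0, 21), -3) = Mul(21, -3) = -63)
Function('N')(P, U) = 2 (Function('N')(P, U) = Add(2, Mul(Rational(-1, 4), Add(P, Mul(-1, P)))) = Add(2, Mul(Rational(-1, 4), 0)) = Add(2, 0) = 2)
Mul(Mul(Function('N')(o, 6), 18), 13) = Mul(Mul(2, 18), 13) = Mul(36, 13) = 468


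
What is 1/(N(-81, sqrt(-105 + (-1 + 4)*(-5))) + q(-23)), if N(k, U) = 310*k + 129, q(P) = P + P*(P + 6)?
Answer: -1/24613 ≈ -4.0629e-5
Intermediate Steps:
q(P) = P + P*(6 + P)
N(k, U) = 129 + 310*k
1/(N(-81, sqrt(-105 + (-1 + 4)*(-5))) + q(-23)) = 1/((129 + 310*(-81)) - 23*(7 - 23)) = 1/((129 - 25110) - 23*(-16)) = 1/(-24981 + 368) = 1/(-24613) = -1/24613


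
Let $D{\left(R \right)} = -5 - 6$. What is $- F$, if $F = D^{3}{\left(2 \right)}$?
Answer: $1331$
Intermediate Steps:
$D{\left(R \right)} = -11$ ($D{\left(R \right)} = -5 - 6 = -11$)
$F = -1331$ ($F = \left(-11\right)^{3} = -1331$)
$- F = \left(-1\right) \left(-1331\right) = 1331$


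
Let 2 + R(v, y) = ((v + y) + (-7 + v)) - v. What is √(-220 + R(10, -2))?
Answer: I*√221 ≈ 14.866*I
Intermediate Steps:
R(v, y) = -9 + v + y (R(v, y) = -2 + (((v + y) + (-7 + v)) - v) = -2 + ((-7 + y + 2*v) - v) = -2 + (-7 + v + y) = -9 + v + y)
√(-220 + R(10, -2)) = √(-220 + (-9 + 10 - 2)) = √(-220 - 1) = √(-221) = I*√221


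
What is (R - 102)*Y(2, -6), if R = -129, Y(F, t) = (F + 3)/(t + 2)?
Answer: 1155/4 ≈ 288.75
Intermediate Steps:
Y(F, t) = (3 + F)/(2 + t)
(R - 102)*Y(2, -6) = (-129 - 102)*((3 + 2)/(2 - 6)) = -231*5/(-4) = -(-231)*5/4 = -231*(-5/4) = 1155/4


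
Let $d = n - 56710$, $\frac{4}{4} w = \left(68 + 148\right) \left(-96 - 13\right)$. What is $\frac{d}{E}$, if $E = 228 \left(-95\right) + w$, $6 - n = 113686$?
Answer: $\frac{85195}{22602} \approx 3.7694$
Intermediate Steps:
$w = -23544$ ($w = \left(68 + 148\right) \left(-96 - 13\right) = 216 \left(-109\right) = -23544$)
$n = -113680$ ($n = 6 - 113686 = -113680$)
$E = -45204$ ($E = 228 \left(-95\right) - 23544 = -21660 - 23544 = -45204$)
$d = -170390$ ($d = -113680 - 56710 = -170390$)
$\frac{d}{E} = - \frac{170390}{-45204} = \left(-170390\right) \left(- \frac{1}{45204}\right) = \frac{85195}{22602}$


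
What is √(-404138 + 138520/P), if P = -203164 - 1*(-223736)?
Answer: 16*I*√41755677562/5143 ≈ 635.71*I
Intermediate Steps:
P = 20572 (P = -203164 + 223736 = 20572)
√(-404138 + 138520/P) = √(-404138 + 138520/20572) = √(-404138 + 138520*(1/20572)) = √(-404138 + 34630/5143) = √(-2078447104/5143) = 16*I*√41755677562/5143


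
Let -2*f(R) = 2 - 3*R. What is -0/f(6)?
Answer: 0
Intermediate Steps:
f(R) = -1 + 3*R/2 (f(R) = -(2 - 3*R)/2 = -1 + 3*R/2)
-0/f(6) = -0/(-1 + (3/2)*6) = -0/(-1 + 9) = -0/8 = -114*0 = 0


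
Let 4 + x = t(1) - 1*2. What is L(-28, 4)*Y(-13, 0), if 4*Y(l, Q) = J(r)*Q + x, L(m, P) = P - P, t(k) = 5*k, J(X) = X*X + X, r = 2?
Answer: 0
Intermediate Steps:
J(X) = X + X² (J(X) = X² + X = X + X²)
L(m, P) = 0
x = -1 (x = -4 + (5*1 - 1*2) = -4 + (5 - 2) = -4 + 3 = -1)
Y(l, Q) = -¼ + 3*Q/2 (Y(l, Q) = ((2*(1 + 2))*Q - 1)/4 = ((2*3)*Q - 1)/4 = (6*Q - 1)/4 = (-1 + 6*Q)/4 = -¼ + 3*Q/2)
L(-28, 4)*Y(-13, 0) = 0*(-¼ + (3/2)*0) = 0*(-¼ + 0) = 0*(-¼) = 0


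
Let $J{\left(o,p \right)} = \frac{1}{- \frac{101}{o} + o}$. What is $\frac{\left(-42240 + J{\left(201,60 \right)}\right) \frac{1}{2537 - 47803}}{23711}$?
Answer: $\frac{1702271799}{43254075677800} \approx 3.9355 \cdot 10^{-5}$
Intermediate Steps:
$J{\left(o,p \right)} = \frac{1}{o - \frac{101}{o}}$
$\frac{\left(-42240 + J{\left(201,60 \right)}\right) \frac{1}{2537 - 47803}}{23711} = \frac{\left(-42240 + \frac{201}{-101 + 201^{2}}\right) \frac{1}{2537 - 47803}}{23711} = \frac{-42240 + \frac{201}{-101 + 40401}}{-45266} \cdot \frac{1}{23711} = \left(-42240 + \frac{201}{40300}\right) \left(- \frac{1}{45266}\right) \frac{1}{23711} = \left(- \frac{1702271799}{40300}\right) \left(- \frac{1}{45266}\right) \frac{1}{23711} = \frac{1702271799}{1824219800} \cdot \frac{1}{23711} = \frac{1702271799}{43254075677800}$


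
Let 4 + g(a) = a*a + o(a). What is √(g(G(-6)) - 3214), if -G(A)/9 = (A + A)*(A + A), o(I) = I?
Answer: √1675102 ≈ 1294.3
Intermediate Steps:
G(A) = -36*A² (G(A) = -9*(A + A)*(A + A) = -9*2*A*2*A = -36*A²)
g(a) = -4 + a + a² (g(a) = -4 + (a*a + a) = -4 + (a² + a) = -4 + (a + a²) = -4 + a + a²)
√(g(G(-6)) - 3214) = √((-4 - 36*(-6)² + (-36*(-6)²)²) - 3214) = √((-4 - 36*36 + (-36*36)²) - 3214) = √((-4 - 1296 + (-1296)²) - 3214) = √((-4 - 1296 + 1679616) - 3214) = √(1678316 - 3214) = √1675102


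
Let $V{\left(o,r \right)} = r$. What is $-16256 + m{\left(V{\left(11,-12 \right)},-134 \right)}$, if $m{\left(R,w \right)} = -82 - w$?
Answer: $-16204$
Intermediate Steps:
$-16256 + m{\left(V{\left(11,-12 \right)},-134 \right)} = -16256 - -52 = -16256 + \left(-82 + 134\right) = -16256 + 52 = -16204$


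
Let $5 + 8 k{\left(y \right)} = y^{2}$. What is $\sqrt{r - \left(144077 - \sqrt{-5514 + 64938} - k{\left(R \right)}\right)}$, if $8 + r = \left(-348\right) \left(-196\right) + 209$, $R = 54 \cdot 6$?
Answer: $\frac{\sqrt{-1000746 + 64 \sqrt{3714}}}{4} \approx 249.61 i$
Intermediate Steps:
$R = 324$
$k{\left(y \right)} = - \frac{5}{8} + \frac{y^{2}}{8}$
$r = 68409$ ($r = -8 + \left(\left(-348\right) \left(-196\right) + 209\right) = -8 + \left(68208 + 209\right) = -8 + 68417 = 68409$)
$\sqrt{r - \left(144077 - \sqrt{-5514 + 64938} - k{\left(R \right)}\right)} = \sqrt{68409 - \left(\frac{1047645}{8} - \sqrt{-5514 + 64938}\right)} = \sqrt{68409 - \left(\frac{1047645}{8} - 4 \sqrt{3714}\right)} = \sqrt{- \frac{500373}{8} + 4 \sqrt{3714}}$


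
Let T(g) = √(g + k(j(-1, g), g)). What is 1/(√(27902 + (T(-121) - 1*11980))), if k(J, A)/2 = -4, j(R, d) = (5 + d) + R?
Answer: (15922 + I*√129)^(-½) ≈ 0.007925 - 2.83e-6*I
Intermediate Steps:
j(R, d) = 5 + R + d
k(J, A) = -8 (k(J, A) = 2*(-4) = -8)
T(g) = √(-8 + g) (T(g) = √(g - 8) = √(-8 + g))
1/(√(27902 + (T(-121) - 1*11980))) = 1/(√(27902 + (√(-8 - 121) - 1*11980))) = 1/(√(27902 + (√(-129) - 11980))) = 1/(√(27902 + (I*√129 - 11980))) = 1/(√(27902 + (-11980 + I*√129))) = 1/(√(15922 + I*√129)) = (15922 + I*√129)^(-½)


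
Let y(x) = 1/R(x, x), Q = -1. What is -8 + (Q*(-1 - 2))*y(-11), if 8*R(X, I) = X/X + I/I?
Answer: 4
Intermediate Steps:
R(X, I) = ¼ (R(X, I) = (X/X + I/I)/8 = (1 + 1)/8 = (⅛)*2 = ¼)
y(x) = 4 (y(x) = 1/(¼) = 4)
-8 + (Q*(-1 - 2))*y(-11) = -8 - (-1 - 2)*4 = -8 - 1*(-3)*4 = -8 + 3*4 = -8 + 12 = 4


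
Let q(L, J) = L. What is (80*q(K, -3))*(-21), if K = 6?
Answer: -10080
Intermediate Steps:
(80*q(K, -3))*(-21) = (80*6)*(-21) = 480*(-21) = -10080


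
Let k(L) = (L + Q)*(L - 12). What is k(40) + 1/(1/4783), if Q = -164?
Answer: 1311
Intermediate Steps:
k(L) = (-164 + L)*(-12 + L) (k(L) = (L - 164)*(L - 12) = (-164 + L)*(-12 + L))
k(40) + 1/(1/4783) = (1968 + 40² - 176*40) + 1/(1/4783) = (1968 + 1600 - 7040) + 1/(1/4783) = -3472 + 4783 = 1311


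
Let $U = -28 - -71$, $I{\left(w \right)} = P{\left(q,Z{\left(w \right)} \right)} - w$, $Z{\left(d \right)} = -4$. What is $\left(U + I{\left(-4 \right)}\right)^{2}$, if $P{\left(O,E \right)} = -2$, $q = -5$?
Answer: $2025$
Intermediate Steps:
$I{\left(w \right)} = -2 - w$
$U = 43$ ($U = -28 + 71 = 43$)
$\left(U + I{\left(-4 \right)}\right)^{2} = \left(43 - -2\right)^{2} = \left(43 + \left(-2 + 4\right)\right)^{2} = \left(43 + 2\right)^{2} = 45^{2} = 2025$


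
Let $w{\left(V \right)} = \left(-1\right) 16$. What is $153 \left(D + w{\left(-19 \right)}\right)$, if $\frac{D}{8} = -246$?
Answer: $-303552$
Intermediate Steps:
$D = -1968$ ($D = 8 \left(-246\right) = -1968$)
$w{\left(V \right)} = -16$
$153 \left(D + w{\left(-19 \right)}\right) = 153 \left(-1968 - 16\right) = 153 \left(-1984\right) = -303552$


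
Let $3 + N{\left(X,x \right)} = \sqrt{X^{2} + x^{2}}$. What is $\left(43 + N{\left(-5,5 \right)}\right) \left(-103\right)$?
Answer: $-4120 - 515 \sqrt{2} \approx -4848.3$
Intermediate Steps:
$N{\left(X,x \right)} = -3 + \sqrt{X^{2} + x^{2}}$
$\left(43 + N{\left(-5,5 \right)}\right) \left(-103\right) = \left(43 - \left(3 - \sqrt{\left(-5\right)^{2} + 5^{2}}\right)\right) \left(-103\right) = \left(43 - \left(3 - \sqrt{25 + 25}\right)\right) \left(-103\right) = \left(43 - \left(3 - \sqrt{50}\right)\right) \left(-103\right) = \left(43 - \left(3 - 5 \sqrt{2}\right)\right) \left(-103\right) = \left(40 + 5 \sqrt{2}\right) \left(-103\right) = -4120 - 515 \sqrt{2}$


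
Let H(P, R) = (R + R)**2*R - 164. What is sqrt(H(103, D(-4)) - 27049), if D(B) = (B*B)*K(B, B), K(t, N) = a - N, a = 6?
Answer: sqrt(16356787) ≈ 4044.4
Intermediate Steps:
K(t, N) = 6 - N
D(B) = B**2*(6 - B) (D(B) = (B*B)*(6 - B) = B**2*(6 - B))
H(P, R) = -164 + 4*R**3 (H(P, R) = (2*R)**2*R - 164 = (4*R**2)*R - 164 = 4*R**3 - 164 = -164 + 4*R**3)
sqrt(H(103, D(-4)) - 27049) = sqrt((-164 + 4*((-4)**2*(6 - 1*(-4)))**3) - 27049) = sqrt((-164 + 4*(16*(6 + 4))**3) - 27049) = sqrt((-164 + 4*(16*10)**3) - 27049) = sqrt((-164 + 4*160**3) - 27049) = sqrt((-164 + 4*4096000) - 27049) = sqrt((-164 + 16384000) - 27049) = sqrt(16383836 - 27049) = sqrt(16356787)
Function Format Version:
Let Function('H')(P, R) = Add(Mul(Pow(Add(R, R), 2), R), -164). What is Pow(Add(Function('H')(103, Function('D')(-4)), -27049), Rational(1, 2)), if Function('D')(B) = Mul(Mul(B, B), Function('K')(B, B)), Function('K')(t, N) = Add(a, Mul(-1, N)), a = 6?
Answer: Pow(16356787, Rational(1, 2)) ≈ 4044.4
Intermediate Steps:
Function('K')(t, N) = Add(6, Mul(-1, N))
Function('D')(B) = Mul(Pow(B, 2), Add(6, Mul(-1, B))) (Function('D')(B) = Mul(Mul(B, B), Add(6, Mul(-1, B))) = Mul(Pow(B, 2), Add(6, Mul(-1, B))))
Function('H')(P, R) = Add(-164, Mul(4, Pow(R, 3))) (Function('H')(P, R) = Add(Mul(Pow(Mul(2, R), 2), R), -164) = Add(Mul(Mul(4, Pow(R, 2)), R), -164) = Add(Mul(4, Pow(R, 3)), -164) = Add(-164, Mul(4, Pow(R, 3))))
Pow(Add(Function('H')(103, Function('D')(-4)), -27049), Rational(1, 2)) = Pow(Add(Add(-164, Mul(4, Pow(Mul(Pow(-4, 2), Add(6, Mul(-1, -4))), 3))), -27049), Rational(1, 2)) = Pow(Add(Add(-164, Mul(4, Pow(Mul(16, Add(6, 4)), 3))), -27049), Rational(1, 2)) = Pow(Add(Add(-164, Mul(4, Pow(Mul(16, 10), 3))), -27049), Rational(1, 2)) = Pow(Add(Add(-164, Mul(4, Pow(160, 3))), -27049), Rational(1, 2)) = Pow(Add(Add(-164, Mul(4, 4096000)), -27049), Rational(1, 2)) = Pow(Add(Add(-164, 16384000), -27049), Rational(1, 2)) = Pow(Add(16383836, -27049), Rational(1, 2)) = Pow(16356787, Rational(1, 2))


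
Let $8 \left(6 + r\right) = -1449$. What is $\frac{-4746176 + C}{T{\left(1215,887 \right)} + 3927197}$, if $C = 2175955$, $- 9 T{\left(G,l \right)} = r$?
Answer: $- \frac{61685304}{94253227} \approx -0.65446$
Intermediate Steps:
$r = - \frac{1497}{8}$ ($r = -6 + \frac{1}{8} \left(-1449\right) = -6 - \frac{1449}{8} = - \frac{1497}{8} \approx -187.13$)
$T{\left(G,l \right)} = \frac{499}{24}$ ($T{\left(G,l \right)} = \left(- \frac{1}{9}\right) \left(- \frac{1497}{8}\right) = \frac{499}{24}$)
$\frac{-4746176 + C}{T{\left(1215,887 \right)} + 3927197} = \frac{-4746176 + 2175955}{\frac{499}{24} + 3927197} = - \frac{2570221}{\frac{94253227}{24}} = \left(-2570221\right) \frac{24}{94253227} = - \frac{61685304}{94253227}$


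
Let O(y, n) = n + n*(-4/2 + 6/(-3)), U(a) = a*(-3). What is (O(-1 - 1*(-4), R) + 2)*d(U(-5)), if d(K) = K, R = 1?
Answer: -15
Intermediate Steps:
U(a) = -3*a
O(y, n) = -3*n (O(y, n) = n + n*(-4*1/2 + 6*(-1/3)) = n + n*(-2 - 2) = n + n*(-4) = n - 4*n = -3*n)
(O(-1 - 1*(-4), R) + 2)*d(U(-5)) = (-3*1 + 2)*(-3*(-5)) = (-3 + 2)*15 = -1*15 = -15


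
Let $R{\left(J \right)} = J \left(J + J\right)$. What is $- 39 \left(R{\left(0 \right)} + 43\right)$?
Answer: $-1677$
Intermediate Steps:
$R{\left(J \right)} = 2 J^{2}$ ($R{\left(J \right)} = J 2 J = 2 J^{2}$)
$- 39 \left(R{\left(0 \right)} + 43\right) = - 39 \left(2 \cdot 0^{2} + 43\right) = - 39 \left(2 \cdot 0 + 43\right) = - 39 \left(0 + 43\right) = \left(-39\right) 43 = -1677$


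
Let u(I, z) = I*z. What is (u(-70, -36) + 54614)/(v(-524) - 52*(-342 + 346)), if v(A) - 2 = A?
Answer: -28567/365 ≈ -78.266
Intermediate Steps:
v(A) = 2 + A
(u(-70, -36) + 54614)/(v(-524) - 52*(-342 + 346)) = (-70*(-36) + 54614)/((2 - 524) - 52*(-342 + 346)) = (2520 + 54614)/(-522 - 52*4) = 57134/(-522 - 208) = 57134/(-730) = 57134*(-1/730) = -28567/365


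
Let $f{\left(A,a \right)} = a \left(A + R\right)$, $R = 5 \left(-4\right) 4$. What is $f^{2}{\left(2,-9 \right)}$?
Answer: $492804$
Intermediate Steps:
$R = -80$ ($R = \left(-20\right) 4 = -80$)
$f{\left(A,a \right)} = a \left(-80 + A\right)$ ($f{\left(A,a \right)} = a \left(A - 80\right) = a \left(-80 + A\right)$)
$f^{2}{\left(2,-9 \right)} = \left(- 9 \left(-80 + 2\right)\right)^{2} = \left(\left(-9\right) \left(-78\right)\right)^{2} = 702^{2} = 492804$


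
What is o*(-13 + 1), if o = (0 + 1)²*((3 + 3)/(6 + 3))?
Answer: -8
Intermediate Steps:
o = ⅔ (o = 1²*(6/9) = 1*(6*(⅑)) = 1*(⅔) = ⅔ ≈ 0.66667)
o*(-13 + 1) = 2*(-13 + 1)/3 = (⅔)*(-12) = -8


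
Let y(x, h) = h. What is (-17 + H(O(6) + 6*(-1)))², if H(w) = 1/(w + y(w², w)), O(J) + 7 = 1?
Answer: 167281/576 ≈ 290.42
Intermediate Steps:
O(J) = -6 (O(J) = -7 + 1 = -6)
H(w) = 1/(2*w) (H(w) = 1/(w + w) = 1/(2*w))
(-17 + H(O(6) + 6*(-1)))² = (-17 + 1/(2*(-6 + 6*(-1))))² = (-17 + 1/(2*(-6 - 6)))² = (-17 + (½)/(-12))² = (-17 + (½)*(-1/12))² = (-17 - 1/24)² = (-409/24)² = 167281/576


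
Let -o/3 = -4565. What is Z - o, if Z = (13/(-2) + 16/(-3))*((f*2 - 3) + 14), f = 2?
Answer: -27745/2 ≈ -13873.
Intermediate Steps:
o = 13695 (o = -3*(-4565) = 13695)
Z = -355/2 (Z = (13/(-2) + 16/(-3))*((2*2 - 3) + 14) = (13*(-½) + 16*(-⅓))*((4 - 3) + 14) = (-13/2 - 16/3)*(1 + 14) = -71/6*15 = -355/2 ≈ -177.50)
Z - o = -355/2 - 1*13695 = -355/2 - 13695 = -27745/2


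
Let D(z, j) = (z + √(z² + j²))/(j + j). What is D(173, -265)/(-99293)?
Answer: 173/52625290 + √100154/52625290 ≈ 9.3011e-6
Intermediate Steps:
D(z, j) = (z + √(j² + z²))/(2*j) (D(z, j) = (z + √(j² + z²))/((2*j)) = (z + √(j² + z²))*(1/(2*j)) = (z + √(j² + z²))/(2*j))
D(173, -265)/(-99293) = ((½)*(173 + √((-265)² + 173²))/(-265))/(-99293) = ((½)*(-1/265)*(173 + √(70225 + 29929)))*(-1/99293) = ((½)*(-1/265)*(173 + √100154))*(-1/99293) = (-173/530 - √100154/530)*(-1/99293) = 173/52625290 + √100154/52625290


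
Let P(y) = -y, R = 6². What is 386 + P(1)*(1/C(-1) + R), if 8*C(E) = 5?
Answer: 1742/5 ≈ 348.40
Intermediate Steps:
C(E) = 5/8 (C(E) = (⅛)*5 = 5/8)
R = 36
386 + P(1)*(1/C(-1) + R) = 386 + (-1*1)*(1/(5/8) + 36) = 386 - (8/5 + 36) = 386 - 1*188/5 = 386 - 188/5 = 1742/5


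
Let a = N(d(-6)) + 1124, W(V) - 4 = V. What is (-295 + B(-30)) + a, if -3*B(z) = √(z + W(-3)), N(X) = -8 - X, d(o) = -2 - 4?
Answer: 827 - I*√29/3 ≈ 827.0 - 1.7951*I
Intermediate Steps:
W(V) = 4 + V
d(o) = -6
a = 1122 (a = (-8 - 1*(-6)) + 1124 = (-8 + 6) + 1124 = -2 + 1124 = 1122)
B(z) = -√(1 + z)/3 (B(z) = -√(z + (4 - 3))/3 = -√(z + 1)/3 = -√(1 + z)/3)
(-295 + B(-30)) + a = (-295 - √(1 - 30)/3) + 1122 = (-295 - I*√29/3) + 1122 = 827 - I*√29/3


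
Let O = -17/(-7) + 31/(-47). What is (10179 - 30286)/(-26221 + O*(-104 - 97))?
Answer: 6615203/8743691 ≈ 0.75657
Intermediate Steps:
O = 582/329 (O = -17*(-⅐) + 31*(-1/47) = 17/7 - 31/47 = 582/329 ≈ 1.7690)
(10179 - 30286)/(-26221 + O*(-104 - 97)) = (10179 - 30286)/(-26221 + 582*(-104 - 97)/329) = -20107/(-26221 + (582/329)*(-201)) = -20107/(-26221 - 116982/329) = -20107/(-8743691/329) = -20107*(-329/8743691) = 6615203/8743691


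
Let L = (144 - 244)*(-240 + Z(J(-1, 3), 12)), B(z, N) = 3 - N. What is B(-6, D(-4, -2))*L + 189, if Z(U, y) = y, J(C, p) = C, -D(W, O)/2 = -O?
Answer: 159789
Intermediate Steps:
D(W, O) = 2*O (D(W, O) = -(-2)*O = 2*O)
L = 22800 (L = (144 - 244)*(-240 + 12) = -100*(-228) = 22800)
B(-6, D(-4, -2))*L + 189 = (3 - 2*(-2))*22800 + 189 = (3 - 1*(-4))*22800 + 189 = (3 + 4)*22800 + 189 = 7*22800 + 189 = 159600 + 189 = 159789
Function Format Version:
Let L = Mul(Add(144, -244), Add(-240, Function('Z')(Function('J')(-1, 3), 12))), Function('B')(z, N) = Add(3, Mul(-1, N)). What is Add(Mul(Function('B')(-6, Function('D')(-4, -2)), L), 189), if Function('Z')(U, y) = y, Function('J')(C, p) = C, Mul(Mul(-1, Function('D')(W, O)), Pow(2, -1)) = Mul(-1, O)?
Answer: 159789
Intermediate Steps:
Function('D')(W, O) = Mul(2, O) (Function('D')(W, O) = Mul(-2, Mul(-1, O)) = Mul(2, O))
L = 22800 (L = Mul(Add(144, -244), Add(-240, 12)) = Mul(-100, -228) = 22800)
Add(Mul(Function('B')(-6, Function('D')(-4, -2)), L), 189) = Add(Mul(Add(3, Mul(-1, Mul(2, -2))), 22800), 189) = Add(Mul(Add(3, Mul(-1, -4)), 22800), 189) = Add(Mul(Add(3, 4), 22800), 189) = Add(Mul(7, 22800), 189) = Add(159600, 189) = 159789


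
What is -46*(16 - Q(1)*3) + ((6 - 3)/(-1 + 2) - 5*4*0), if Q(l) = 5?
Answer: -43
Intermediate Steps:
-46*(16 - Q(1)*3) + ((6 - 3)/(-1 + 2) - 5*4*0) = -46*(16 - 5*3) + ((6 - 3)/(-1 + 2) - 5*4*0) = -46*(16 - 1*15) + (3/1 - 20*0) = -46*(16 - 15) + (3*1 + 0) = -46*1 + (3 + 0) = -46 + 3 = -43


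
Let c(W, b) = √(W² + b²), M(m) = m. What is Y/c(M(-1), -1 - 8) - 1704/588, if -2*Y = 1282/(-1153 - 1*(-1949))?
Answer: -142/49 - 641*√82/65272 ≈ -2.9869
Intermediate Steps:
Y = -641/796 (Y = -641/(-1153 - 1*(-1949)) = -641/(-1153 + 1949) = -641/796 ≈ -0.80528)
Y/c(M(-1), -1 - 8) - 1704/588 = -641/(796*√((-1)² + (-1 - 8)²)) - 1704/588 = -641/(796*√(1 + (-9)²)) - 1704*1/588 = -641/(796*√(1 + 81)) - 142/49 = -641*√82/82/796 - 142/49 = -641*√82/65272 - 142/49 = -142/49 - 641*√82/65272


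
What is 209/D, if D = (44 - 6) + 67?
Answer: 209/105 ≈ 1.9905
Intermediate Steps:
D = 105 (D = 38 + 67 = 105)
209/D = 209/105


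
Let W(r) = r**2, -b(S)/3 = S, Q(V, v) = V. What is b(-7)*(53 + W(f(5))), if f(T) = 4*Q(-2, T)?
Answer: 2457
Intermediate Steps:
b(S) = -3*S
f(T) = -8 (f(T) = 4*(-2) = -8)
b(-7)*(53 + W(f(5))) = (-3*(-7))*(53 + (-8)**2) = 21*(53 + 64) = 21*117 = 2457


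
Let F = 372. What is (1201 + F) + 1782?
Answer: 3355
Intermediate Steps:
(1201 + F) + 1782 = (1201 + 372) + 1782 = 1573 + 1782 = 3355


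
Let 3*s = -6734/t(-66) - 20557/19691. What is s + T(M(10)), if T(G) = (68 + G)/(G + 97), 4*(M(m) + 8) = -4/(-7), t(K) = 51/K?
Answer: 202280716893/69627376 ≈ 2905.2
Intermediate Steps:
M(m) = -55/7 (M(m) = -8 + (-4/(-7))/4 = -8 + (-4*(-⅐))/4 = -8 + (¼)*(4/7) = -8 + ⅐ = -55/7)
s = 2916832799/1004241 (s = (-6734/(51/(-66)) - 20557/19691)/3 = (-6734/(51*(-1/66)) - 20557*1/19691)/3 = (-6734/(-17/22) - 20557/19691)/3 = (-6734*(-22/17) - 20557/19691)/3 = (148148/17 - 20557/19691)/3 = (⅓)*(2916832799/334747) = 2916832799/1004241 ≈ 2904.5)
T(G) = (68 + G)/(97 + G)
s + T(M(10)) = 2916832799/1004241 + (68 - 55/7)/(97 - 55/7) = 2916832799/1004241 + (421/7)/(624/7) = 2916832799/1004241 + (7/624)*(421/7) = 2916832799/1004241 + 421/624 = 202280716893/69627376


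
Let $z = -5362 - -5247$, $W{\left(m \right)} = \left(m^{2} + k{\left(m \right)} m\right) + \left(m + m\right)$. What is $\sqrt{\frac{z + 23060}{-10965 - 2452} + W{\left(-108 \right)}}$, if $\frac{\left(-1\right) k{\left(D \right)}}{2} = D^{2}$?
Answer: $\frac{\sqrt{455596865172143}}{13417} \approx 1590.9$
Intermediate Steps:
$k{\left(D \right)} = - 2 D^{2}$
$W{\left(m \right)} = m^{2} - 2 m^{3} + 2 m$ ($W{\left(m \right)} = \left(m^{2} + - 2 m^{2} m\right) + \left(m + m\right) = \left(m^{2} - 2 m^{3}\right) + 2 m = m^{2} - 2 m^{3} + 2 m$)
$z = -115$ ($z = -5362 + 5247 = -115$)
$\sqrt{\frac{z + 23060}{-10965 - 2452} + W{\left(-108 \right)}} = \sqrt{\frac{-115 + 23060}{-10965 - 2452} - 108 \left(2 - 108 - 2 \left(-108\right)^{2}\right)} = \sqrt{\frac{22945}{-13417} - 108 \left(2 - 108 - 23328\right)} = \sqrt{22945 \left(- \frac{1}{13417}\right) - 108 \left(2 - 108 - 23328\right)} = \sqrt{- \frac{22945}{13417} - -2530872} = \sqrt{- \frac{22945}{13417} + 2530872} = \sqrt{\frac{33956686679}{13417}} = \frac{\sqrt{455596865172143}}{13417}$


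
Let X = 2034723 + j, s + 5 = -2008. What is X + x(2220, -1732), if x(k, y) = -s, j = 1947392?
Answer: 3984128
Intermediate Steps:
s = -2013 (s = -5 - 2008 = -2013)
x(k, y) = 2013 (x(k, y) = -1*(-2013) = 2013)
X = 3982115 (X = 2034723 + 1947392 = 3982115)
X + x(2220, -1732) = 3982115 + 2013 = 3984128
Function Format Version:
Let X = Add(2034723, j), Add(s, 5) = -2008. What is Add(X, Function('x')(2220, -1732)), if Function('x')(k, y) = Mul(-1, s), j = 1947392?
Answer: 3984128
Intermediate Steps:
s = -2013 (s = Add(-5, -2008) = -2013)
Function('x')(k, y) = 2013 (Function('x')(k, y) = Mul(-1, -2013) = 2013)
X = 3982115 (X = Add(2034723, 1947392) = 3982115)
Add(X, Function('x')(2220, -1732)) = Add(3982115, 2013) = 3984128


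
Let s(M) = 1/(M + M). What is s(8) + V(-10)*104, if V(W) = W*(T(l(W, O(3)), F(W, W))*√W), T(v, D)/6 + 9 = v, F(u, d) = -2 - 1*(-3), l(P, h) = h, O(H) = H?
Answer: 1/16 + 37440*I*√10 ≈ 0.0625 + 1.184e+5*I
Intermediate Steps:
F(u, d) = 1 (F(u, d) = -2 + 3 = 1)
T(v, D) = -54 + 6*v
s(M) = 1/(2*M)
V(W) = -36*W^(3/2) (V(W) = W*((-54 + 6*3)*√W) = W*((-54 + 18)*√W) = W*(-36*√W) = -36*W^(3/2))
s(8) + V(-10)*104 = (½)/8 - (-360)*I*√10*104 = (½)*(⅛) - (-360)*I*√10*104 = 1/16 + (360*I*√10)*104 = 1/16 + 37440*I*√10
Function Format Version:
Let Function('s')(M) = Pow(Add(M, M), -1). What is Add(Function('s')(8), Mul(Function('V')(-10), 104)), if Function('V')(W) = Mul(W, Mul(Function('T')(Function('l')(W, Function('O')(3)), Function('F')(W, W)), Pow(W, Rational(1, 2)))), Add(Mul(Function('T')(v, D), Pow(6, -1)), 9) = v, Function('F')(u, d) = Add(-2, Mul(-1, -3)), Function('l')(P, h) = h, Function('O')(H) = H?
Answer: Add(Rational(1, 16), Mul(37440, I, Pow(10, Rational(1, 2)))) ≈ Add(0.062500, Mul(1.1840e+5, I))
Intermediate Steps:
Function('F')(u, d) = 1 (Function('F')(u, d) = Add(-2, 3) = 1)
Function('T')(v, D) = Add(-54, Mul(6, v))
Function('s')(M) = Mul(Rational(1, 2), Pow(M, -1)) (Function('s')(M) = Pow(Mul(2, M), -1) = Mul(Rational(1, 2), Pow(M, -1)))
Function('V')(W) = Mul(-36, Pow(W, Rational(3, 2))) (Function('V')(W) = Mul(W, Mul(Add(-54, Mul(6, 3)), Pow(W, Rational(1, 2)))) = Mul(W, Mul(Add(-54, 18), Pow(W, Rational(1, 2)))) = Mul(W, Mul(-36, Pow(W, Rational(1, 2)))) = Mul(-36, Pow(W, Rational(3, 2))))
Add(Function('s')(8), Mul(Function('V')(-10), 104)) = Add(Mul(Rational(1, 2), Pow(8, -1)), Mul(Mul(-36, Pow(-10, Rational(3, 2))), 104)) = Add(Mul(Rational(1, 2), Rational(1, 8)), Mul(Mul(-36, Mul(-10, I, Pow(10, Rational(1, 2)))), 104)) = Add(Rational(1, 16), Mul(Mul(360, I, Pow(10, Rational(1, 2))), 104)) = Add(Rational(1, 16), Mul(37440, I, Pow(10, Rational(1, 2))))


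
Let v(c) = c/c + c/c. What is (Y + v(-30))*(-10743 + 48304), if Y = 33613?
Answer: 1262613015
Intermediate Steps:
v(c) = 2 (v(c) = 1 + 1 = 2)
(Y + v(-30))*(-10743 + 48304) = (33613 + 2)*(-10743 + 48304) = 33615*37561 = 1262613015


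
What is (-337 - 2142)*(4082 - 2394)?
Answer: -4184552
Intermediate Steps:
(-337 - 2142)*(4082 - 2394) = -2479*1688 = -4184552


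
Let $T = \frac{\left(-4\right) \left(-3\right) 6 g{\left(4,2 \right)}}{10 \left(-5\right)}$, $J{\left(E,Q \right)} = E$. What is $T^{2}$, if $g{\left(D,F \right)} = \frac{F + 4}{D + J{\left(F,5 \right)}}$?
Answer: $\frac{1296}{625} \approx 2.0736$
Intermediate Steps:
$g{\left(D,F \right)} = \frac{4 + F}{D + F}$ ($g{\left(D,F \right)} = \frac{F + 4}{D + F} = \frac{4 + F}{D + F}$)
$T = - \frac{36}{25}$ ($T = \frac{\left(-4\right) \left(-3\right) 6 \frac{4 + 2}{4 + 2}}{10 \left(-5\right)} = \frac{12 \cdot 6 \cdot \frac{1}{6} \cdot 6}{-50} = 72 \cdot \frac{1}{6} \cdot 6 \left(- \frac{1}{50}\right) = 72 \cdot 1 \left(- \frac{1}{50}\right) = 72 \left(- \frac{1}{50}\right) = - \frac{36}{25} \approx -1.44$)
$T^{2} = \left(- \frac{36}{25}\right)^{2} = \frac{1296}{625}$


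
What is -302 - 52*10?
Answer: -822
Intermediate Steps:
-302 - 52*10 = -302 - 520 = -822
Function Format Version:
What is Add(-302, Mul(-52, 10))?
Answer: -822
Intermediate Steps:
Add(-302, Mul(-52, 10)) = Add(-302, -520) = -822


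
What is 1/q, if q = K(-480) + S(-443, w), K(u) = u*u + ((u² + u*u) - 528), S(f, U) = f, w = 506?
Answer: 1/690229 ≈ 1.4488e-6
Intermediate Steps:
K(u) = -528 + 3*u² (K(u) = u² + ((u² + u²) - 528) = u² + (2*u² - 528) = u² + (-528 + 2*u²) = -528 + 3*u²)
q = 690229 (q = (-528 + 3*(-480)²) - 443 = (-528 + 3*230400) - 443 = (-528 + 691200) - 443 = 690672 - 443 = 690229)
1/q = 1/690229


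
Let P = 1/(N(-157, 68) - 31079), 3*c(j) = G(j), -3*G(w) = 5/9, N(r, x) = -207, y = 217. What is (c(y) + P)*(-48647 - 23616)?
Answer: 11309954393/2534166 ≈ 4463.0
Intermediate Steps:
G(w) = -5/27 (G(w) = -5/(3*9) = -⅓*5/9 = -5/27)
c(j) = -5/81 (c(j) = (⅓)*(-5/27) = -5/81)
P = -1/31286 (P = 1/(-207 - 31079) = 1/(-31286) = -1/31286 ≈ -3.1963e-5)
(c(y) + P)*(-48647 - 23616) = (-5/81 - 1/31286)*(-48647 - 23616) = -156511/2534166*(-72263) = 11309954393/2534166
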